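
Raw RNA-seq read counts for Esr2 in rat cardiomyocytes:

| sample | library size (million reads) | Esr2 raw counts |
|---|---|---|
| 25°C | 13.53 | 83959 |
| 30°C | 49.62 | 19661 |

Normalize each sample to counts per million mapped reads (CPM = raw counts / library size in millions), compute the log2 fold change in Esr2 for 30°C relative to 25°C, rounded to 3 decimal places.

-3.969

CPM(25°C) = 83959 / 13.53 = 6205.3954
CPM(30°C) = 19661 / 49.62 = 396.2314
Fold change = 396.2314 / 6205.3954 = 0.06385
log2(0.06385) = -3.9691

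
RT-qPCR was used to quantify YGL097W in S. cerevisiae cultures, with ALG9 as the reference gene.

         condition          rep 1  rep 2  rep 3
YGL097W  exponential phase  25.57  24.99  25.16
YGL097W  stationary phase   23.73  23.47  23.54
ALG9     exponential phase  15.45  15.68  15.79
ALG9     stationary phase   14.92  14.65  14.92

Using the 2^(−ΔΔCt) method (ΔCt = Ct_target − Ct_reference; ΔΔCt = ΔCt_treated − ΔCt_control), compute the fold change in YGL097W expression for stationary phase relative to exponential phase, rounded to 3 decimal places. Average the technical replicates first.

Mean Ct: YGL097W exponential phase 25.240; YGL097W stationary phase 23.580; ALG9 exponential phase 15.640; ALG9 stationary phase 14.830
ΔCt(exponential phase) = 25.240 − 15.640 = 9.600
ΔCt(stationary phase) = 23.580 − 14.830 = 8.750
ΔΔCt = 8.750 − 9.600 = -0.850
Fold change = 2^(−(-0.850)) = 2^0.850 = 1.8025

1.803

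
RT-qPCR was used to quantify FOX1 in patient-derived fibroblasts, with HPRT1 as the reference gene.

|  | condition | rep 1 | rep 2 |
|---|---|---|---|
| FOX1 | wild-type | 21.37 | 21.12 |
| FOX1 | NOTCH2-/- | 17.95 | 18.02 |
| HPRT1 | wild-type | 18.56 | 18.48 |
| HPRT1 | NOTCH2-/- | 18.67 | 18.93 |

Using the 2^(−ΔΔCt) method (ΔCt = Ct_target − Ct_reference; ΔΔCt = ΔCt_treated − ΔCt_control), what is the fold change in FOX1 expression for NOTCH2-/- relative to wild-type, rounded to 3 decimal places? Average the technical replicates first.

11.632

Mean Ct: FOX1 wild-type 21.245; FOX1 NOTCH2-/- 17.985; HPRT1 wild-type 18.520; HPRT1 NOTCH2-/- 18.800
ΔCt(wild-type) = 21.245 − 18.520 = 2.725
ΔCt(NOTCH2-/-) = 17.985 − 18.800 = -0.815
ΔΔCt = -0.815 − 2.725 = -3.540
Fold change = 2^(−(-3.540)) = 2^3.540 = 11.6318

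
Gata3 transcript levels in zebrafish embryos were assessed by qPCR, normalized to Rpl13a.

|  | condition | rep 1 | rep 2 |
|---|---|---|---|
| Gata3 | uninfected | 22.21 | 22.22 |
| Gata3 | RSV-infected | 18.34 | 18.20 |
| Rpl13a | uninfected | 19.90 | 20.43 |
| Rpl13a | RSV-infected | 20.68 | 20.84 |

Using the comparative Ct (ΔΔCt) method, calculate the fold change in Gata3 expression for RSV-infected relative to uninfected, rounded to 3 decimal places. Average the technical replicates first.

23.264

Mean Ct: Gata3 uninfected 22.215; Gata3 RSV-infected 18.270; Rpl13a uninfected 20.165; Rpl13a RSV-infected 20.760
ΔCt(uninfected) = 22.215 − 20.165 = 2.050
ΔCt(RSV-infected) = 18.270 − 20.760 = -2.490
ΔΔCt = -2.490 − 2.050 = -4.540
Fold change = 2^(−(-4.540)) = 2^4.540 = 23.2636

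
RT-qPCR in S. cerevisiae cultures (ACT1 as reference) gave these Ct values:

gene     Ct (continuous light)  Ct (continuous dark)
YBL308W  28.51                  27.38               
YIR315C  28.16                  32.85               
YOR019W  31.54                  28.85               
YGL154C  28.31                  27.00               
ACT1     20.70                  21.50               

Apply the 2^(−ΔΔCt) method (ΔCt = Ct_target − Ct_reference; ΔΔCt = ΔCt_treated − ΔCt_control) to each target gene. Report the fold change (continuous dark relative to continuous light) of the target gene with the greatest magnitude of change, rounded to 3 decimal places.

0.067

YBL308W: ΔΔCt = (27.38−21.50) − (28.51−20.70) = 5.88 − 7.81 = -1.93; fold change = 2^1.93 = 3.811
YIR315C: ΔΔCt = (32.85−21.50) − (28.16−20.70) = 11.35 − 7.46 = 3.89; fold change = 2^-3.89 = 0.067
YOR019W: ΔΔCt = (28.85−21.50) − (31.54−20.70) = 7.35 − 10.84 = -3.49; fold change = 2^3.49 = 11.236
YGL154C: ΔΔCt = (27.00−21.50) − (28.31−20.70) = 5.50 − 7.61 = -2.11; fold change = 2^2.11 = 4.317
YIR315C has the largest |ΔΔCt| = 3.89.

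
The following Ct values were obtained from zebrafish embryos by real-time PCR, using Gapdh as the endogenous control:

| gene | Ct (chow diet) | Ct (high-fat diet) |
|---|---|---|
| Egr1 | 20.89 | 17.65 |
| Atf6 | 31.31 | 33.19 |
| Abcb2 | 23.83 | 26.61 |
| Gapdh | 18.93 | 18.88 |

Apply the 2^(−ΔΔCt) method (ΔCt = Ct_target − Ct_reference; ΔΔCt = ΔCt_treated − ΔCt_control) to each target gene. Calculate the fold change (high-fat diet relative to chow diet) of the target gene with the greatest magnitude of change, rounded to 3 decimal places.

Egr1: ΔΔCt = (17.65−18.88) − (20.89−18.93) = -1.23 − 1.96 = -3.19; fold change = 2^3.19 = 9.126
Atf6: ΔΔCt = (33.19−18.88) − (31.31−18.93) = 14.31 − 12.38 = 1.93; fold change = 2^-1.93 = 0.262
Abcb2: ΔΔCt = (26.61−18.88) − (23.83−18.93) = 7.73 − 4.90 = 2.83; fold change = 2^-2.83 = 0.141
Egr1 has the largest |ΔΔCt| = 3.19.

9.126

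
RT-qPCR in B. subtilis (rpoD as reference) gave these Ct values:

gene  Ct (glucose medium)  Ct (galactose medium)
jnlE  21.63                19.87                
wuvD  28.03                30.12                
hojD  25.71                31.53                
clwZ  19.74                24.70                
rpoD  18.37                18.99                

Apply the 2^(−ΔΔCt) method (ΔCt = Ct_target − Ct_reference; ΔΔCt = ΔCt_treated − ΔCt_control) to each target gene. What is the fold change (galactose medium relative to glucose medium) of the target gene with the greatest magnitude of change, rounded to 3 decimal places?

jnlE: ΔΔCt = (19.87−18.99) − (21.63−18.37) = 0.88 − 3.26 = -2.38; fold change = 2^2.38 = 5.205
wuvD: ΔΔCt = (30.12−18.99) − (28.03−18.37) = 11.13 − 9.66 = 1.47; fold change = 2^-1.47 = 0.361
hojD: ΔΔCt = (31.53−18.99) − (25.71−18.37) = 12.54 − 7.34 = 5.20; fold change = 2^-5.20 = 0.027
clwZ: ΔΔCt = (24.70−18.99) − (19.74−18.37) = 5.71 − 1.37 = 4.34; fold change = 2^-4.34 = 0.049
hojD has the largest |ΔΔCt| = 5.20.

0.027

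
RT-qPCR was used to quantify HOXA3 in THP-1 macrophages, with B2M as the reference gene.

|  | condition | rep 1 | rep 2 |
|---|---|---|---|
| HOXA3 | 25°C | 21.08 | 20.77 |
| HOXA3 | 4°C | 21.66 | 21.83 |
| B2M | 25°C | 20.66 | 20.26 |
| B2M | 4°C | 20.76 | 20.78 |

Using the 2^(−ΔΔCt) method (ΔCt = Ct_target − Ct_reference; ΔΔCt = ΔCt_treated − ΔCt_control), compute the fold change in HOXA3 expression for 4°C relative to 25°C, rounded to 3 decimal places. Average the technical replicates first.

0.702

Mean Ct: HOXA3 25°C 20.925; HOXA3 4°C 21.745; B2M 25°C 20.460; B2M 4°C 20.770
ΔCt(25°C) = 20.925 − 20.460 = 0.465
ΔCt(4°C) = 21.745 − 20.770 = 0.975
ΔΔCt = 0.975 − 0.465 = 0.510
Fold change = 2^(−0.510) = 0.7022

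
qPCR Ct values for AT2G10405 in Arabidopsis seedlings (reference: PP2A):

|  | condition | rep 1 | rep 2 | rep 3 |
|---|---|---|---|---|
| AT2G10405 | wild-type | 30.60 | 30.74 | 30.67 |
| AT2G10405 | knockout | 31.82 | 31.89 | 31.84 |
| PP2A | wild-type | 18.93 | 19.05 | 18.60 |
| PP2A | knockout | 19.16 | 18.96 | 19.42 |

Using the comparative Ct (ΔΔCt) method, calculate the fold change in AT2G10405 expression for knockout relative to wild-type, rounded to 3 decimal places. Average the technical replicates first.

Mean Ct: AT2G10405 wild-type 30.670; AT2G10405 knockout 31.850; PP2A wild-type 18.860; PP2A knockout 19.180
ΔCt(wild-type) = 30.670 − 18.860 = 11.810
ΔCt(knockout) = 31.850 − 19.180 = 12.670
ΔΔCt = 12.670 − 11.810 = 0.860
Fold change = 2^(−0.860) = 0.5510

0.551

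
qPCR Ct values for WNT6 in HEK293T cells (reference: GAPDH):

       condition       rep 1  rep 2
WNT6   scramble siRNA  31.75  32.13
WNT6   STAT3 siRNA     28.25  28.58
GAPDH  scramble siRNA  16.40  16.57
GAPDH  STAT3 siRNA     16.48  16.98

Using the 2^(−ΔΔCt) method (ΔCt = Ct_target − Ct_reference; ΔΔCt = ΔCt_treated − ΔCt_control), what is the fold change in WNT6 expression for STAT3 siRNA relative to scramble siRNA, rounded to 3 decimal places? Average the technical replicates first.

Mean Ct: WNT6 scramble siRNA 31.940; WNT6 STAT3 siRNA 28.415; GAPDH scramble siRNA 16.485; GAPDH STAT3 siRNA 16.730
ΔCt(scramble siRNA) = 31.940 − 16.485 = 15.455
ΔCt(STAT3 siRNA) = 28.415 − 16.730 = 11.685
ΔΔCt = 11.685 − 15.455 = -3.770
Fold change = 2^(−(-3.770)) = 2^3.770 = 13.6422

13.642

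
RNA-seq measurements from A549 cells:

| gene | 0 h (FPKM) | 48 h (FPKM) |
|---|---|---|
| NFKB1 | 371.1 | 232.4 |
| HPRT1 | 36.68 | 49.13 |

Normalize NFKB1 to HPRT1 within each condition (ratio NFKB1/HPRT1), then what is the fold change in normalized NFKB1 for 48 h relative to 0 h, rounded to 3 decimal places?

0.468

NFKB1/HPRT1 (0 h) = 371.1 / 36.68 = 10.117
NFKB1/HPRT1 (48 h) = 232.4 / 49.13 = 4.7303
Fold change = 4.7303 / 10.117 = 0.4675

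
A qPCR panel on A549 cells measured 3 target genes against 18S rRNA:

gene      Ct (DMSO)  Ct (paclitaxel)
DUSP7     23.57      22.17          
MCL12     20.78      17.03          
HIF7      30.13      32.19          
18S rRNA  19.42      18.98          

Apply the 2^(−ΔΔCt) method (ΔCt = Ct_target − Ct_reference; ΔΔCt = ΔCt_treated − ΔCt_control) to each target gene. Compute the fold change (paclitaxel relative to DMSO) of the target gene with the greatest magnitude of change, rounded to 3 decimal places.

DUSP7: ΔΔCt = (22.17−18.98) − (23.57−19.42) = 3.19 − 4.15 = -0.96; fold change = 2^0.96 = 1.945
MCL12: ΔΔCt = (17.03−18.98) − (20.78−19.42) = -1.95 − 1.36 = -3.31; fold change = 2^3.31 = 9.918
HIF7: ΔΔCt = (32.19−18.98) − (30.13−19.42) = 13.21 − 10.71 = 2.50; fold change = 2^-2.50 = 0.177
MCL12 has the largest |ΔΔCt| = 3.31.

9.918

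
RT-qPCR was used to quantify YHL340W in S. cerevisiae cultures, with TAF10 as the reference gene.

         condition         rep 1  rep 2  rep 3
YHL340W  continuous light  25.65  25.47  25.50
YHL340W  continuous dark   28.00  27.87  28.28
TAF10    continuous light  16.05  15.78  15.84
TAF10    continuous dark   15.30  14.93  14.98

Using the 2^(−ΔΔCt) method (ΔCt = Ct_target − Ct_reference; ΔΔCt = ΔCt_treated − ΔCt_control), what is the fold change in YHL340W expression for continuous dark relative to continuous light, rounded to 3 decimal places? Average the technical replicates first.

Mean Ct: YHL340W continuous light 25.540; YHL340W continuous dark 28.050; TAF10 continuous light 15.890; TAF10 continuous dark 15.070
ΔCt(continuous light) = 25.540 − 15.890 = 9.650
ΔCt(continuous dark) = 28.050 − 15.070 = 12.980
ΔΔCt = 12.980 − 9.650 = 3.330
Fold change = 2^(−3.330) = 0.0994

0.099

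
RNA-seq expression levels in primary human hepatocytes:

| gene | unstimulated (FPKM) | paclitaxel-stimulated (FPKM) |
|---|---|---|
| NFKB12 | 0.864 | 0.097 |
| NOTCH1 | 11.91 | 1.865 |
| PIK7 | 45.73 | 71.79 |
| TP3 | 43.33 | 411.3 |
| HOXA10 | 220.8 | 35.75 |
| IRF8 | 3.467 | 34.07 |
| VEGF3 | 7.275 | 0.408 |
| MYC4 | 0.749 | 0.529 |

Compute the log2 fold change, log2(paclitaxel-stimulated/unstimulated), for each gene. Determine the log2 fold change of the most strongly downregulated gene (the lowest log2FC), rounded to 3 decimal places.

log2(0.097/0.864) = -3.155  (NFKB12)
log2(1.865/11.91) = -2.675  (NOTCH1)
log2(71.79/45.73) = 0.651  (PIK7)
log2(411.3/43.33) = 3.247  (TP3)
log2(35.75/220.8) = -2.627  (HOXA10)
log2(34.07/3.467) = 3.297  (IRF8)
log2(0.408/7.275) = -4.156  (VEGF3)
log2(0.529/0.749) = -0.502  (MYC4)
VEGF3 is most strongly downregulated.

-4.156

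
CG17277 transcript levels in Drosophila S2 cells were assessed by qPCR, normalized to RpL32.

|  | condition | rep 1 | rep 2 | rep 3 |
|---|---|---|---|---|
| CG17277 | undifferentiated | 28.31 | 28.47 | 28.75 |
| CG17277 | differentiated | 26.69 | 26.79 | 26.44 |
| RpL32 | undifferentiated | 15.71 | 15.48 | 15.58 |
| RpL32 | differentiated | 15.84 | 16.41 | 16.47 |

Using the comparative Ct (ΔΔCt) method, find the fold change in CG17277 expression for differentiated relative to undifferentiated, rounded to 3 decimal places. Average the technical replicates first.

5.736

Mean Ct: CG17277 undifferentiated 28.510; CG17277 differentiated 26.640; RpL32 undifferentiated 15.590; RpL32 differentiated 16.240
ΔCt(undifferentiated) = 28.510 − 15.590 = 12.920
ΔCt(differentiated) = 26.640 − 16.240 = 10.400
ΔΔCt = 10.400 − 12.920 = -2.520
Fold change = 2^(−(-2.520)) = 2^2.520 = 5.7358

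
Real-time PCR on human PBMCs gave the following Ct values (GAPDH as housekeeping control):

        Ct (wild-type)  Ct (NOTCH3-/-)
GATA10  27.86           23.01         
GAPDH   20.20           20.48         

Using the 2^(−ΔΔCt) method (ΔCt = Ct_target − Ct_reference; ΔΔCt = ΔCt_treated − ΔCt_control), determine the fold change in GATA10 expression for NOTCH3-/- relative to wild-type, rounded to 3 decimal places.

ΔCt(wild-type) = 27.860 − 20.200 = 7.660
ΔCt(NOTCH3-/-) = 23.010 − 20.480 = 2.530
ΔΔCt = 2.530 − 7.660 = -5.130
Fold change = 2^(−(-5.130)) = 2^5.130 = 35.0174

35.017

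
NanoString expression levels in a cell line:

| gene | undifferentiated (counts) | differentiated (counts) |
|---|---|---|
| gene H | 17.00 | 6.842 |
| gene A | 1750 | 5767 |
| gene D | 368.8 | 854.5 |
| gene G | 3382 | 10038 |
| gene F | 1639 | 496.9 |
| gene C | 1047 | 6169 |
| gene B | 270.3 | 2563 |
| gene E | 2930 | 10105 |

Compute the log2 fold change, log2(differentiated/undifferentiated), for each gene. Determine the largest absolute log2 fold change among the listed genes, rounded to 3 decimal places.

3.245

log2(6.842/17.00) = -1.313  (gene H)
log2(5767/1750) = 1.720  (gene A)
log2(854.5/368.8) = 1.212  (gene D)
log2(10038/3382) = 1.570  (gene G)
log2(496.9/1639) = -1.722  (gene F)
log2(6169/1047) = 2.559  (gene C)
log2(2563/270.3) = 3.245  (gene B)
log2(10105/2930) = 1.786  (gene E)
The largest magnitude belongs to gene B.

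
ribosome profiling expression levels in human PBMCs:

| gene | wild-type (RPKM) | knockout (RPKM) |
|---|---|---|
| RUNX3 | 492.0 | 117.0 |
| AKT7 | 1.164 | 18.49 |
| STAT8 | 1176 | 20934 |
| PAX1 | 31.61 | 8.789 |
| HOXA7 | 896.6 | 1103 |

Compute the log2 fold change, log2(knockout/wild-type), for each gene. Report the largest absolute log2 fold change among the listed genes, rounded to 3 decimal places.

log2(117.0/492.0) = -2.072  (RUNX3)
log2(18.49/1.164) = 3.990  (AKT7)
log2(20934/1176) = 4.154  (STAT8)
log2(8.789/31.61) = -1.847  (PAX1)
log2(1103/896.6) = 0.299  (HOXA7)
The largest magnitude belongs to STAT8.

4.154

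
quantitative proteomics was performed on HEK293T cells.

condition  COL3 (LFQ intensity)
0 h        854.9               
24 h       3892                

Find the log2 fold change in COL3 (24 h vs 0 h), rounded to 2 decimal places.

Fold change = 3892 / 854.9 = 4.5526
log2(4.5526) = 2.187

2.19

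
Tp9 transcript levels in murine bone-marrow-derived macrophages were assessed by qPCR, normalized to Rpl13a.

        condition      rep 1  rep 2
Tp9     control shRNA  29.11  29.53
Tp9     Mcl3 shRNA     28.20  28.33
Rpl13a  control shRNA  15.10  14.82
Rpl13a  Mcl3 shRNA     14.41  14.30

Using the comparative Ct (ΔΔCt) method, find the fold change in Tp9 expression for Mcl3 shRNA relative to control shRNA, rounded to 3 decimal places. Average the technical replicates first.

Mean Ct: Tp9 control shRNA 29.320; Tp9 Mcl3 shRNA 28.265; Rpl13a control shRNA 14.960; Rpl13a Mcl3 shRNA 14.355
ΔCt(control shRNA) = 29.320 − 14.960 = 14.360
ΔCt(Mcl3 shRNA) = 28.265 − 14.355 = 13.910
ΔΔCt = 13.910 − 14.360 = -0.450
Fold change = 2^(−(-0.450)) = 2^0.450 = 1.3660

1.366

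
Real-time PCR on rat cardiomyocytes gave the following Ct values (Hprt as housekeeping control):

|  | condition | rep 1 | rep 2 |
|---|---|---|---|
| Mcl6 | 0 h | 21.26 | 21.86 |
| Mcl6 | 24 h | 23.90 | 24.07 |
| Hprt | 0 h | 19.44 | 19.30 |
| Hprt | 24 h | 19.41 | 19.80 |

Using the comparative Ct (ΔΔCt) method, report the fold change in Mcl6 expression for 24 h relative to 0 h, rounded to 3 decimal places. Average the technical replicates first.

0.219

Mean Ct: Mcl6 0 h 21.560; Mcl6 24 h 23.985; Hprt 0 h 19.370; Hprt 24 h 19.605
ΔCt(0 h) = 21.560 − 19.370 = 2.190
ΔCt(24 h) = 23.985 − 19.605 = 4.380
ΔΔCt = 4.380 − 2.190 = 2.190
Fold change = 2^(−2.190) = 0.2192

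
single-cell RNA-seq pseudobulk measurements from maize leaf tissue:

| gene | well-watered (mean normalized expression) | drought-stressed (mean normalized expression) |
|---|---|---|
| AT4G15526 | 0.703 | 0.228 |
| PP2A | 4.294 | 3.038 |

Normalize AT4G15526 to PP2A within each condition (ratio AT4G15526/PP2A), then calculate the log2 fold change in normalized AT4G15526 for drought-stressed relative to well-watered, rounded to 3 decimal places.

-1.125

AT4G15526/PP2A (well-watered) = 0.703 / 4.294 = 0.16372
AT4G15526/PP2A (drought-stressed) = 0.228 / 3.038 = 0.075049
Fold change = 0.075049 / 0.16372 = 0.4584
log2(0.4584) = -1.1253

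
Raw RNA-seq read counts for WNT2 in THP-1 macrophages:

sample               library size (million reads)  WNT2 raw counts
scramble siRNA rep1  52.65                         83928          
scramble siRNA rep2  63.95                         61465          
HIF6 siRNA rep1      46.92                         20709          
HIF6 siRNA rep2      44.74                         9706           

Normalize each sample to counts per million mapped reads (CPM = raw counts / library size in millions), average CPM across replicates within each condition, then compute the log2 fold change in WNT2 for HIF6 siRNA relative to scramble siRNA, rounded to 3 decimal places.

CPM(scramble siRNA rep1) = 83928 / 52.65 = 1594.0741
CPM(scramble siRNA rep2) = 61465 / 63.95 = 961.1415
CPM(HIF6 siRNA rep1) = 20709 / 46.92 = 441.3683
CPM(HIF6 siRNA rep2) = 9706 / 44.74 = 216.9423
mean CPM(scramble siRNA) = 1277.6078; mean CPM(HIF6 siRNA) = 329.1553
Fold change = 329.1553 / 1277.6078 = 0.25763
log2(0.25763) = -1.9566

-1.957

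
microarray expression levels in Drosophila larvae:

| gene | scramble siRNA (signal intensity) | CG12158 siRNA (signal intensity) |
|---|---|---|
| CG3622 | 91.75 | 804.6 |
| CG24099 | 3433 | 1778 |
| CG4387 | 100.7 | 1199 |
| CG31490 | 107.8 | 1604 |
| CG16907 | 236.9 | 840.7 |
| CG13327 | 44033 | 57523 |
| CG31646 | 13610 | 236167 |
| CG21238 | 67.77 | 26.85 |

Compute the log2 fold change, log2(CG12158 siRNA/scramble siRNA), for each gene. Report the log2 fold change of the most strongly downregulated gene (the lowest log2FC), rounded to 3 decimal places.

log2(804.6/91.75) = 3.132  (CG3622)
log2(1778/3433) = -0.949  (CG24099)
log2(1199/100.7) = 3.574  (CG4387)
log2(1604/107.8) = 3.895  (CG31490)
log2(840.7/236.9) = 1.827  (CG16907)
log2(57523/44033) = 0.386  (CG13327)
log2(236167/13610) = 4.117  (CG31646)
log2(26.85/67.77) = -1.336  (CG21238)
CG21238 is most strongly downregulated.

-1.336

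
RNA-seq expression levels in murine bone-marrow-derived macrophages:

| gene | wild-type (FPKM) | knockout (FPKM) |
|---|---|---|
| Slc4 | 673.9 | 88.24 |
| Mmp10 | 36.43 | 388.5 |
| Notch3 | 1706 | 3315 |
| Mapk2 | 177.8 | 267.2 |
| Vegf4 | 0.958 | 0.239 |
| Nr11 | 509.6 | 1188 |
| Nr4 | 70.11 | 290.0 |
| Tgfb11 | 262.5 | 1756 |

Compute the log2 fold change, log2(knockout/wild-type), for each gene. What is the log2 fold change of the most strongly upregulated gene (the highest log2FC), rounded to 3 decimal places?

log2(88.24/673.9) = -2.933  (Slc4)
log2(388.5/36.43) = 3.415  (Mmp10)
log2(3315/1706) = 0.958  (Notch3)
log2(267.2/177.8) = 0.588  (Mapk2)
log2(0.239/0.958) = -2.003  (Vegf4)
log2(1188/509.6) = 1.221  (Nr11)
log2(290.0/70.11) = 2.048  (Nr4)
log2(1756/262.5) = 2.742  (Tgfb11)
Mmp10 is most strongly upregulated.

3.415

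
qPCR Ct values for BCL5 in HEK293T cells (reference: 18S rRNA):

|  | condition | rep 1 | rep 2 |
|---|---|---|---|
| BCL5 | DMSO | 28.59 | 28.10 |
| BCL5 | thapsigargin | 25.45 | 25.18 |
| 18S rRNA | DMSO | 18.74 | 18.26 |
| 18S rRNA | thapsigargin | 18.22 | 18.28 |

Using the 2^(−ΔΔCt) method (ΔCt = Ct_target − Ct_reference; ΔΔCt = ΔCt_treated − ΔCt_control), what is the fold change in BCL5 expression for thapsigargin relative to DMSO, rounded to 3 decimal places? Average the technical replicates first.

Mean Ct: BCL5 DMSO 28.345; BCL5 thapsigargin 25.315; 18S rRNA DMSO 18.500; 18S rRNA thapsigargin 18.250
ΔCt(DMSO) = 28.345 − 18.500 = 9.845
ΔCt(thapsigargin) = 25.315 − 18.250 = 7.065
ΔΔCt = 7.065 − 9.845 = -2.780
Fold change = 2^(−(-2.780)) = 2^2.780 = 6.8685

6.869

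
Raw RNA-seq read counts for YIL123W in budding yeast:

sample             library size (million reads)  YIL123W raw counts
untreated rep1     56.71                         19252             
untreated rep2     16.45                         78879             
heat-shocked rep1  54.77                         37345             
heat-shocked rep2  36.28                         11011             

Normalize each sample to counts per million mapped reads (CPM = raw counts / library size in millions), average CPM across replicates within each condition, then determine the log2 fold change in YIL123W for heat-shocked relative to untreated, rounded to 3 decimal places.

CPM(untreated rep1) = 19252 / 56.71 = 339.4816
CPM(untreated rep2) = 78879 / 16.45 = 4795.0760
CPM(heat-shocked rep1) = 37345 / 54.77 = 681.8514
CPM(heat-shocked rep2) = 11011 / 36.28 = 303.5006
mean CPM(untreated) = 2567.2788; mean CPM(heat-shocked) = 492.6760
Fold change = 492.6760 / 2567.2788 = 0.19191
log2(0.19191) = -2.3815

-2.382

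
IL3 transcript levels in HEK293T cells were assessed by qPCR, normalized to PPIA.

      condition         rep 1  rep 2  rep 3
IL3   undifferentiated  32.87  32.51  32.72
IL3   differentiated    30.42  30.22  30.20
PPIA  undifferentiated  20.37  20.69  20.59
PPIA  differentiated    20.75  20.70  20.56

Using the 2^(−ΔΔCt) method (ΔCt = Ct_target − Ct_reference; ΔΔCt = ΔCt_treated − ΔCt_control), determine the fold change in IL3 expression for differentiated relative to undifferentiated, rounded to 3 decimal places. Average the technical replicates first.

5.816

Mean Ct: IL3 undifferentiated 32.700; IL3 differentiated 30.280; PPIA undifferentiated 20.550; PPIA differentiated 20.670
ΔCt(undifferentiated) = 32.700 − 20.550 = 12.150
ΔCt(differentiated) = 30.280 − 20.670 = 9.610
ΔΔCt = 9.610 − 12.150 = -2.540
Fold change = 2^(−(-2.540)) = 2^2.540 = 5.8159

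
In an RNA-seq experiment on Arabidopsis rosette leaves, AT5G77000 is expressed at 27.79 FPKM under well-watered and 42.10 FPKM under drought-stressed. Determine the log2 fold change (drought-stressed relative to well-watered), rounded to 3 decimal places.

0.599

Fold change = 42.10 / 27.79 = 1.5149
log2(1.5149) = 0.5993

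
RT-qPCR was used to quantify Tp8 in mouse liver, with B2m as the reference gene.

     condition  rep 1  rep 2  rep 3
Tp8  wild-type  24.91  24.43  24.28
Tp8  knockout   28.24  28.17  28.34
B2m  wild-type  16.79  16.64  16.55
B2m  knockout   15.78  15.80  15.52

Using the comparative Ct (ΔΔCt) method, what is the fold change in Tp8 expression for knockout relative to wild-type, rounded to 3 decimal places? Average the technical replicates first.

0.039

Mean Ct: Tp8 wild-type 24.540; Tp8 knockout 28.250; B2m wild-type 16.660; B2m knockout 15.700
ΔCt(wild-type) = 24.540 − 16.660 = 7.880
ΔCt(knockout) = 28.250 − 15.700 = 12.550
ΔΔCt = 12.550 − 7.880 = 4.670
Fold change = 2^(−4.670) = 0.0393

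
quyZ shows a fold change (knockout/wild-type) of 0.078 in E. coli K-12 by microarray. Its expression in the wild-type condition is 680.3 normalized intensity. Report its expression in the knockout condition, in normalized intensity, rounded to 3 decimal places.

knockout expression = 680.3 × 0.078 = 53.063

53.063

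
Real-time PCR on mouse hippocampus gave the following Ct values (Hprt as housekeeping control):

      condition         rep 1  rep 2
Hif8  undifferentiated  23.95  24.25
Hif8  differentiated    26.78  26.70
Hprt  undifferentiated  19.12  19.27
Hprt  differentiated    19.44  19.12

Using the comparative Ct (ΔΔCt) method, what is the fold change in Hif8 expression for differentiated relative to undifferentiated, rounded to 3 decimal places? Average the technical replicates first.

Mean Ct: Hif8 undifferentiated 24.100; Hif8 differentiated 26.740; Hprt undifferentiated 19.195; Hprt differentiated 19.280
ΔCt(undifferentiated) = 24.100 − 19.195 = 4.905
ΔCt(differentiated) = 26.740 − 19.280 = 7.460
ΔΔCt = 7.460 − 4.905 = 2.555
Fold change = 2^(−2.555) = 0.1702

0.170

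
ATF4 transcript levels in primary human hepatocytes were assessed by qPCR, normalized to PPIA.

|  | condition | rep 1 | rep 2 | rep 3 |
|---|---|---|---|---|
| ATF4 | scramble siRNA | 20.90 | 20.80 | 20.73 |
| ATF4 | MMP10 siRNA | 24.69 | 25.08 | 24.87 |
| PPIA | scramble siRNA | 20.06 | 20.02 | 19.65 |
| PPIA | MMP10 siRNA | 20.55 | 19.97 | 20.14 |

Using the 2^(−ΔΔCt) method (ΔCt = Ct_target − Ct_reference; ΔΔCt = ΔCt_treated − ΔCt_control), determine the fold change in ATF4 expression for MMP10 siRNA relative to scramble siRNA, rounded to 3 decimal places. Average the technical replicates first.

0.074

Mean Ct: ATF4 scramble siRNA 20.810; ATF4 MMP10 siRNA 24.880; PPIA scramble siRNA 19.910; PPIA MMP10 siRNA 20.220
ΔCt(scramble siRNA) = 20.810 − 19.910 = 0.900
ΔCt(MMP10 siRNA) = 24.880 − 20.220 = 4.660
ΔΔCt = 4.660 − 0.900 = 3.760
Fold change = 2^(−3.760) = 0.0738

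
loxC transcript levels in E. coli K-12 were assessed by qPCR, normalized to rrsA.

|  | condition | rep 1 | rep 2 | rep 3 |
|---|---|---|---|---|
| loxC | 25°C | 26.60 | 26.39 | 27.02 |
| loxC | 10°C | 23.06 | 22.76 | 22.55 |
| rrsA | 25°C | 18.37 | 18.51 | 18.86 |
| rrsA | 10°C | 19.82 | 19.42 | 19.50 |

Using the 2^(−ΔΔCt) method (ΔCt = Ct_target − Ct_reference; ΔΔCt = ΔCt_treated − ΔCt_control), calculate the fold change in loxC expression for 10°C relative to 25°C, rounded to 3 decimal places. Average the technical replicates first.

Mean Ct: loxC 25°C 26.670; loxC 10°C 22.790; rrsA 25°C 18.580; rrsA 10°C 19.580
ΔCt(25°C) = 26.670 − 18.580 = 8.090
ΔCt(10°C) = 22.790 − 19.580 = 3.210
ΔΔCt = 3.210 − 8.090 = -4.880
Fold change = 2^(−(-4.880)) = 2^4.880 = 29.4460

29.446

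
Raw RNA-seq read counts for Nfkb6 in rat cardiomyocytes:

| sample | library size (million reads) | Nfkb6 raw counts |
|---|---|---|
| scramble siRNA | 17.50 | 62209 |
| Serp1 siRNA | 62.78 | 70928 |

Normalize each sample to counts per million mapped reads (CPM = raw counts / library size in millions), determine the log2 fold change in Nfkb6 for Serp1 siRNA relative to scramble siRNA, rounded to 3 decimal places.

CPM(scramble siRNA) = 62209 / 17.50 = 3554.8000
CPM(Serp1 siRNA) = 70928 / 62.78 = 1129.7866
Fold change = 1129.7866 / 3554.8000 = 0.31782
log2(0.31782) = -1.6537

-1.654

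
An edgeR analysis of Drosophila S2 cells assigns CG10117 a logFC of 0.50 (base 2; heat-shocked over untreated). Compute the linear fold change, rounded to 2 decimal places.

1.41

Fold change = 2^(0.50) = 1.414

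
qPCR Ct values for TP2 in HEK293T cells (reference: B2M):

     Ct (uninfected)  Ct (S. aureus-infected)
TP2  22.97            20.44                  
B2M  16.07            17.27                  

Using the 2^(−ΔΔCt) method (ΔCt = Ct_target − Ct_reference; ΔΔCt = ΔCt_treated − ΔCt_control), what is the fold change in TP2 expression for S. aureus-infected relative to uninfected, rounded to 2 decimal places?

13.27

ΔCt(uninfected) = 22.970 − 16.070 = 6.900
ΔCt(S. aureus-infected) = 20.440 − 17.270 = 3.170
ΔΔCt = 3.170 − 6.900 = -3.730
Fold change = 2^(−(-3.730)) = 2^3.730 = 13.269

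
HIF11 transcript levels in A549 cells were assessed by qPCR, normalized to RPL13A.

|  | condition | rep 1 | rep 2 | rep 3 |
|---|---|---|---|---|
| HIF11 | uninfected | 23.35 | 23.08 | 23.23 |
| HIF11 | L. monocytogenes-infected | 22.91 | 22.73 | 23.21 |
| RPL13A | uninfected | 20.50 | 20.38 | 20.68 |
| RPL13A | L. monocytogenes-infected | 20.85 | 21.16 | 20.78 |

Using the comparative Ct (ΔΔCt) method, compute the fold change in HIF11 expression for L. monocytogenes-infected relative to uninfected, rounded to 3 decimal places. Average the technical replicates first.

1.602

Mean Ct: HIF11 uninfected 23.220; HIF11 L. monocytogenes-infected 22.950; RPL13A uninfected 20.520; RPL13A L. monocytogenes-infected 20.930
ΔCt(uninfected) = 23.220 − 20.520 = 2.700
ΔCt(L. monocytogenes-infected) = 22.950 − 20.930 = 2.020
ΔΔCt = 2.020 − 2.700 = -0.680
Fold change = 2^(−(-0.680)) = 2^0.680 = 1.6021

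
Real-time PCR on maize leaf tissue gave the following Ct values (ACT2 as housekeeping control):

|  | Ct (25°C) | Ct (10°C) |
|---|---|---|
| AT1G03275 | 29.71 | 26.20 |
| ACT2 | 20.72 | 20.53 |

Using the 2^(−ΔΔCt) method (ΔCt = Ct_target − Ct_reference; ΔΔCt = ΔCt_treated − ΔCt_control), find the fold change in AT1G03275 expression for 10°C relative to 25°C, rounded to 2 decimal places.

ΔCt(25°C) = 29.710 − 20.720 = 8.990
ΔCt(10°C) = 26.200 − 20.530 = 5.670
ΔΔCt = 5.670 − 8.990 = -3.320
Fold change = 2^(−(-3.320)) = 2^3.320 = 9.987

9.99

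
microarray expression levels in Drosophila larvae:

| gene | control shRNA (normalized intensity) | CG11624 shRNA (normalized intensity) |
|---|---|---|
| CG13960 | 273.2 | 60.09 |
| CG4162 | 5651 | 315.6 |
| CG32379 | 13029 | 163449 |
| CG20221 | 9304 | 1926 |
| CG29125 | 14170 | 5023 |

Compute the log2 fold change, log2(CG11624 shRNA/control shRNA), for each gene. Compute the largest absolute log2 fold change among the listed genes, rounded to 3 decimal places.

log2(60.09/273.2) = -2.185  (CG13960)
log2(315.6/5651) = -4.162  (CG4162)
log2(163449/13029) = 3.649  (CG32379)
log2(1926/9304) = -2.272  (CG20221)
log2(5023/14170) = -1.496  (CG29125)
The largest magnitude belongs to CG4162.

4.162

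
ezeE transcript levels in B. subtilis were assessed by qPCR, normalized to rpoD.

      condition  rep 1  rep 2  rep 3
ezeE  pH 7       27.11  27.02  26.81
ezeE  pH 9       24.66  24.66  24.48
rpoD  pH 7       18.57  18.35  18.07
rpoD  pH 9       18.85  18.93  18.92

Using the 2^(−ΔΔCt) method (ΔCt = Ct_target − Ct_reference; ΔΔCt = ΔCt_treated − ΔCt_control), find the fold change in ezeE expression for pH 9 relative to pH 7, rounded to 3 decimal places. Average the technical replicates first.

7.727

Mean Ct: ezeE pH 7 26.980; ezeE pH 9 24.600; rpoD pH 7 18.330; rpoD pH 9 18.900
ΔCt(pH 7) = 26.980 − 18.330 = 8.650
ΔCt(pH 9) = 24.600 − 18.900 = 5.700
ΔΔCt = 5.700 − 8.650 = -2.950
Fold change = 2^(−(-2.950)) = 2^2.950 = 7.7275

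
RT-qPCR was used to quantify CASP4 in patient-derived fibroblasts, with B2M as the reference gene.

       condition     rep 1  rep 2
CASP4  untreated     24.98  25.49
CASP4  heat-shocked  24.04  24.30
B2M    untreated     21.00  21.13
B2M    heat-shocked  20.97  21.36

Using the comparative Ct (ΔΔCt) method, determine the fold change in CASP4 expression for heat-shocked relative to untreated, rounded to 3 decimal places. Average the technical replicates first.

Mean Ct: CASP4 untreated 25.235; CASP4 heat-shocked 24.170; B2M untreated 21.065; B2M heat-shocked 21.165
ΔCt(untreated) = 25.235 − 21.065 = 4.170
ΔCt(heat-shocked) = 24.170 − 21.165 = 3.005
ΔΔCt = 3.005 − 4.170 = -1.165
Fold change = 2^(−(-1.165)) = 2^1.165 = 2.2423

2.242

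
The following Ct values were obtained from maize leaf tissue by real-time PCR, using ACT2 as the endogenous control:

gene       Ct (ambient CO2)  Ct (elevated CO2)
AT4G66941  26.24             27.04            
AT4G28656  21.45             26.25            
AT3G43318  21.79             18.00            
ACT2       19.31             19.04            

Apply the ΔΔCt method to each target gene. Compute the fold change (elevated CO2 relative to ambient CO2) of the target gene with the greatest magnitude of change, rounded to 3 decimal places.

AT4G66941: ΔΔCt = (27.04−19.04) − (26.24−19.31) = 8.00 − 6.93 = 1.07; fold change = 2^-1.07 = 0.476
AT4G28656: ΔΔCt = (26.25−19.04) − (21.45−19.31) = 7.21 − 2.14 = 5.07; fold change = 2^-5.07 = 0.030
AT3G43318: ΔΔCt = (18.00−19.04) − (21.79−19.31) = -1.04 − 2.48 = -3.52; fold change = 2^3.52 = 11.472
AT4G28656 has the largest |ΔΔCt| = 5.07.

0.030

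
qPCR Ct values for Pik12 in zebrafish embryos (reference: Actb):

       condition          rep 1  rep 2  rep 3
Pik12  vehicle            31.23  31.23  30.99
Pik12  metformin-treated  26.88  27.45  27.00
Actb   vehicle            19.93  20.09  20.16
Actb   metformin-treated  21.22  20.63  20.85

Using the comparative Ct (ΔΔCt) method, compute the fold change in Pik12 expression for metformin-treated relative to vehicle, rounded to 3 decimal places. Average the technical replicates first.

29.446

Mean Ct: Pik12 vehicle 31.150; Pik12 metformin-treated 27.110; Actb vehicle 20.060; Actb metformin-treated 20.900
ΔCt(vehicle) = 31.150 − 20.060 = 11.090
ΔCt(metformin-treated) = 27.110 − 20.900 = 6.210
ΔΔCt = 6.210 − 11.090 = -4.880
Fold change = 2^(−(-4.880)) = 2^4.880 = 29.4460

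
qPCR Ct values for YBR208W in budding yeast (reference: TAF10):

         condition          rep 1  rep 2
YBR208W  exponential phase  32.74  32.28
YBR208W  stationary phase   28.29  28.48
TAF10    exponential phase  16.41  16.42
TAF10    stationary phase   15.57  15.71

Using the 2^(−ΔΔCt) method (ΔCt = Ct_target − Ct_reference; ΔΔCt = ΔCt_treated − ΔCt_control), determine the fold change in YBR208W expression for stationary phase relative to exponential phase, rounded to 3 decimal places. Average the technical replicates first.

10.196

Mean Ct: YBR208W exponential phase 32.510; YBR208W stationary phase 28.385; TAF10 exponential phase 16.415; TAF10 stationary phase 15.640
ΔCt(exponential phase) = 32.510 − 16.415 = 16.095
ΔCt(stationary phase) = 28.385 − 15.640 = 12.745
ΔΔCt = 12.745 − 16.095 = -3.350
Fold change = 2^(−(-3.350)) = 2^3.350 = 10.1965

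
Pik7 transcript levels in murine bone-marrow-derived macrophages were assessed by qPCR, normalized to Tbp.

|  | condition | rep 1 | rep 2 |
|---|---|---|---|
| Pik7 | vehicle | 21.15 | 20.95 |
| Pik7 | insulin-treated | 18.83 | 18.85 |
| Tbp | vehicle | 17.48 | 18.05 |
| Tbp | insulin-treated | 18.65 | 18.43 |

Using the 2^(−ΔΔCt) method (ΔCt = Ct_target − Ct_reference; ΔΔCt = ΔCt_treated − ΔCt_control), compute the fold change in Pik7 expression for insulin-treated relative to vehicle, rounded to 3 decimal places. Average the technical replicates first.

7.917

Mean Ct: Pik7 vehicle 21.050; Pik7 insulin-treated 18.840; Tbp vehicle 17.765; Tbp insulin-treated 18.540
ΔCt(vehicle) = 21.050 − 17.765 = 3.285
ΔCt(insulin-treated) = 18.840 − 18.540 = 0.300
ΔΔCt = 0.300 − 3.285 = -2.985
Fold change = 2^(−(-2.985)) = 2^2.985 = 7.9173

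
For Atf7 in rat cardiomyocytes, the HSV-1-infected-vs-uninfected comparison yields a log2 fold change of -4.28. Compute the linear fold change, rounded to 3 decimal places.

Fold change = 2^(-4.28) = 0.0515

0.051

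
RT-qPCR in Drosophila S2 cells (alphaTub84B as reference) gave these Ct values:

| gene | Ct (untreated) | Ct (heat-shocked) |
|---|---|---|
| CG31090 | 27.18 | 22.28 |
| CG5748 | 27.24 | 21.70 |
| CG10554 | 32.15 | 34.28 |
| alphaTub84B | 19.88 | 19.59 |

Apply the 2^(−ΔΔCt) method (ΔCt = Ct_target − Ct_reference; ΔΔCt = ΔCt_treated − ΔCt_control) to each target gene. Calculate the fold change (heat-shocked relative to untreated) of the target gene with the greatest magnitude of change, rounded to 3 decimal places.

38.055

CG31090: ΔΔCt = (22.28−19.59) − (27.18−19.88) = 2.69 − 7.30 = -4.61; fold change = 2^4.61 = 24.420
CG5748: ΔΔCt = (21.70−19.59) − (27.24−19.88) = 2.11 − 7.36 = -5.25; fold change = 2^5.25 = 38.055
CG10554: ΔΔCt = (34.28−19.59) − (32.15−19.88) = 14.69 − 12.27 = 2.42; fold change = 2^-2.42 = 0.187
CG5748 has the largest |ΔΔCt| = 5.25.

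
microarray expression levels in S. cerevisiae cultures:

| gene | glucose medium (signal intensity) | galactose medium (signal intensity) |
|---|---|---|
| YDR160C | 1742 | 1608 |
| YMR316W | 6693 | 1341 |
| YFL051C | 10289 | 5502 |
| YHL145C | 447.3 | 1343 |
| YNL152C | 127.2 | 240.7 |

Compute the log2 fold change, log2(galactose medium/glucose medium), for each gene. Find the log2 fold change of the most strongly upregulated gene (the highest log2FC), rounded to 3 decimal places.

log2(1608/1742) = -0.115  (YDR160C)
log2(1341/6693) = -2.319  (YMR316W)
log2(5502/10289) = -0.903  (YFL051C)
log2(1343/447.3) = 1.586  (YHL145C)
log2(240.7/127.2) = 0.920  (YNL152C)
YHL145C is most strongly upregulated.

1.586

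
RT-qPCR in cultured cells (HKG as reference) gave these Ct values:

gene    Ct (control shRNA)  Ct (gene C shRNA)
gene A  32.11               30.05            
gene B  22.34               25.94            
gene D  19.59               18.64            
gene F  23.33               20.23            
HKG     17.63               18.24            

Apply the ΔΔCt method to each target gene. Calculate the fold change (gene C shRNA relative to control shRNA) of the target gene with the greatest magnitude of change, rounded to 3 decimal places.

13.086

gene A: ΔΔCt = (30.05−18.24) − (32.11−17.63) = 11.81 − 14.48 = -2.67; fold change = 2^2.67 = 6.364
gene B: ΔΔCt = (25.94−18.24) − (22.34−17.63) = 7.70 − 4.71 = 2.99; fold change = 2^-2.99 = 0.126
gene D: ΔΔCt = (18.64−18.24) − (19.59−17.63) = 0.40 − 1.96 = -1.56; fold change = 2^1.56 = 2.949
gene F: ΔΔCt = (20.23−18.24) − (23.33−17.63) = 1.99 − 5.70 = -3.71; fold change = 2^3.71 = 13.086
gene F has the largest |ΔΔCt| = 3.71.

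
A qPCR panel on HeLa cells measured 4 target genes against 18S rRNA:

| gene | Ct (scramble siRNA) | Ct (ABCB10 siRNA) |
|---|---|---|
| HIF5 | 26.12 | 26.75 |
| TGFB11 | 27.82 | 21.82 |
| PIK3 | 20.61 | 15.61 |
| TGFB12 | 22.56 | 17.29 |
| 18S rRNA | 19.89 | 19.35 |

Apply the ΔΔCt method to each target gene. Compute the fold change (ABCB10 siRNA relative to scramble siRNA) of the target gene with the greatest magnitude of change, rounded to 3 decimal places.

HIF5: ΔΔCt = (26.75−19.35) − (26.12−19.89) = 7.40 − 6.23 = 1.17; fold change = 2^-1.17 = 0.444
TGFB11: ΔΔCt = (21.82−19.35) − (27.82−19.89) = 2.47 − 7.93 = -5.46; fold change = 2^5.46 = 44.017
PIK3: ΔΔCt = (15.61−19.35) − (20.61−19.89) = -3.74 − 0.72 = -4.46; fold change = 2^4.46 = 22.009
TGFB12: ΔΔCt = (17.29−19.35) − (22.56−19.89) = -2.06 − 2.67 = -4.73; fold change = 2^4.73 = 26.538
TGFB11 has the largest |ΔΔCt| = 5.46.

44.017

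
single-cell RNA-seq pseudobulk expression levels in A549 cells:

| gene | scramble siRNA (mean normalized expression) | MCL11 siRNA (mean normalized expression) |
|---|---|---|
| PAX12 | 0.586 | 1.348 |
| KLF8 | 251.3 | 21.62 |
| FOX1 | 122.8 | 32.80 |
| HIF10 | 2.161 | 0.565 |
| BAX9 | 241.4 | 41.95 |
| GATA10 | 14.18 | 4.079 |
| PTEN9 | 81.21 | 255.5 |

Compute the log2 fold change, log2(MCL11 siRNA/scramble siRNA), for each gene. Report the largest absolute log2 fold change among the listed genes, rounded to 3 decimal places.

3.539

log2(1.348/0.586) = 1.202  (PAX12)
log2(21.62/251.3) = -3.539  (KLF8)
log2(32.80/122.8) = -1.905  (FOX1)
log2(0.565/2.161) = -1.935  (HIF10)
log2(41.95/241.4) = -2.525  (BAX9)
log2(4.079/14.18) = -1.798  (GATA10)
log2(255.5/81.21) = 1.654  (PTEN9)
The largest magnitude belongs to KLF8.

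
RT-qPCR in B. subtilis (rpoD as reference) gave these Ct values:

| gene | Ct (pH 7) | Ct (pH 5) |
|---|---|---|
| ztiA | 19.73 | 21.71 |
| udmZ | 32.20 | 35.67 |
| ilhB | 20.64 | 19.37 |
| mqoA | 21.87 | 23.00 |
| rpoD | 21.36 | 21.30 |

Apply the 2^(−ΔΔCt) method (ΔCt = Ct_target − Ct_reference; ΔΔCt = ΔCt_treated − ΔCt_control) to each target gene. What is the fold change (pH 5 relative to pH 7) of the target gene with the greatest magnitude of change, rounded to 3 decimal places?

0.087

ztiA: ΔΔCt = (21.71−21.30) − (19.73−21.36) = 0.41 − (-1.63) = 2.04; fold change = 2^-2.04 = 0.243
udmZ: ΔΔCt = (35.67−21.30) − (32.20−21.36) = 14.37 − 10.84 = 3.53; fold change = 2^-3.53 = 0.087
ilhB: ΔΔCt = (19.37−21.30) − (20.64−21.36) = -1.93 − (-0.72) = -1.21; fold change = 2^1.21 = 2.313
mqoA: ΔΔCt = (23.00−21.30) − (21.87−21.36) = 1.70 − 0.51 = 1.19; fold change = 2^-1.19 = 0.438
udmZ has the largest |ΔΔCt| = 3.53.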